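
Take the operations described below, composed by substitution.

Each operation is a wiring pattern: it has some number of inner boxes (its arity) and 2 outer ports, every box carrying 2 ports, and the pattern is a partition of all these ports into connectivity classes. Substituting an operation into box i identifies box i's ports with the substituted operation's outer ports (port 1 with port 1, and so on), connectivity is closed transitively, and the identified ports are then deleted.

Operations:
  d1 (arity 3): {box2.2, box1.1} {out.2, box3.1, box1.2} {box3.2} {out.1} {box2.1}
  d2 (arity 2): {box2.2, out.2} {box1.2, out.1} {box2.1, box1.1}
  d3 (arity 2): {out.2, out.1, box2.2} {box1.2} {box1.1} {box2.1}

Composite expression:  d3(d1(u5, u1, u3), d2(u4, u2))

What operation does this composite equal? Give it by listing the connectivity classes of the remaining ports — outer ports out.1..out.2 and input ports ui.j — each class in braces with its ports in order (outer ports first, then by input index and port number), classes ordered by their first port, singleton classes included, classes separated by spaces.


{out.1, out.2, u2.2} {u1.1} {u1.2, u5.1} {u2.1, u4.1} {u3.1, u5.2} {u3.2} {u4.2}

Reachability decides: close wires over d3-identified ports.
the subtree at d1 composes to {out.1} {out.2, u3.1, u5.2} {u1.1} {u1.2, u5.1} {u3.2} on (u5, u1, u3); out.j = own outer ports
the subtree at d2 composes to {out.1, u4.2} {out.2, u2.2} {u2.1, u4.1} on (u4, u2); out.j = own outer ports
the subtree at d3 composes to {out.1, out.2, u2.2} {u1.1} {u1.2, u5.1} {u2.1, u4.1} {u3.1, u5.2} {u3.2} {u4.2} on (u5, u1, u3, u4, u2); out.j = own outer ports


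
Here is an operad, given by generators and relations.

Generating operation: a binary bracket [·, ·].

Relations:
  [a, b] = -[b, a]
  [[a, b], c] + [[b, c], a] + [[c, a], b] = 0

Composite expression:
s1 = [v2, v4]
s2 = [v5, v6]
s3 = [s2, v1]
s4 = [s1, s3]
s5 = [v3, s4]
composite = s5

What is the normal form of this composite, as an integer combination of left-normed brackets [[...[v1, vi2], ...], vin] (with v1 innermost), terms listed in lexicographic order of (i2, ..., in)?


-[[[[[v1, v5], v6], v2], v4], v3] + [[[[[v1, v5], v6], v4], v2], v3] + [[[[[v1, v6], v5], v2], v4], v3] - [[[[[v1, v6], v5], v4], v2], v3]

Skip Jacobi rewriting: expand, keep v1-initial words, read off terms.
Composite bracket: [v3, [[v2, v4], [[v5, v6], v1]]]
Each bracket splits as ab - ba, giving 32 signed words (2^5 = 32).
Words beginning with v1 determine it all:
  v1v5v6v2v4v3 (sign -1) contributes -[[[[[v1, v5], v6], v2], v4], v3]
  v1v5v6v4v2v3 (sign +1) contributes +[[[[[v1, v5], v6], v4], v2], v3]
  v1v6v5v2v4v3 (sign +1) contributes +[[[[[v1, v6], v5], v2], v4], v3]
  v1v6v5v4v2v3 (sign -1) contributes -[[[[[v1, v6], v5], v4], v2], v3]


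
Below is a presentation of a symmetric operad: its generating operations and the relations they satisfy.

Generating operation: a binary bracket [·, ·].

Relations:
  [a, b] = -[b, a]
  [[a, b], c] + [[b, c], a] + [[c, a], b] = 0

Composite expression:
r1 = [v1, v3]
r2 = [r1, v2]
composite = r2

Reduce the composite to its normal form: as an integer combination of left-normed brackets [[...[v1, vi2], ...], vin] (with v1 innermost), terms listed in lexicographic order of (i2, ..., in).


Left-normed coefficients sit on the v1-initial expansion words.
Composite bracket: [[v1, v3], v2]
Applying ab - ba throughout gives 4 signed words (2^2 = 4).
Only words starting with v1 matter:
  sign of v1v3v2 is +1, so it contributes +[[v1, v3], v2]

[[v1, v3], v2]


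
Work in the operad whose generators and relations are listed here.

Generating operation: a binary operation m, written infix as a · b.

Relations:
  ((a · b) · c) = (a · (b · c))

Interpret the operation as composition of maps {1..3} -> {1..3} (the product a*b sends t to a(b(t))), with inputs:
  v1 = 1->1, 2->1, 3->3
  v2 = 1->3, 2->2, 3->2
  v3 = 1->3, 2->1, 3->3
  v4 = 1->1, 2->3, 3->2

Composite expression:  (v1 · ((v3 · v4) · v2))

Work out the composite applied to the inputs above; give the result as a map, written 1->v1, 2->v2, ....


1->1, 2->3, 3->3

(v3 · v4) = 1->3, 2->3, 3->1
((v3 · v4) · v2) = 1->1, 2->3, 3->3
(v1 · ((v3 · v4) · v2)) = 1->1, 2->3, 3->3


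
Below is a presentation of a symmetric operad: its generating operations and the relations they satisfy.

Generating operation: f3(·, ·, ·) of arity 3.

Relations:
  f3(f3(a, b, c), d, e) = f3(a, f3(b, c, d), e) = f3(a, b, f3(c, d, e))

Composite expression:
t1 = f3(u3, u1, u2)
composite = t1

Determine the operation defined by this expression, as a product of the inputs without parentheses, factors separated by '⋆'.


u3 ⋆ u1 ⋆ u2

Every regrouping of f3 is equal, so read the u-inputs in written order.
f3(u3, u1, u2) linearizes to u3 ⋆ u1 ⋆ u2


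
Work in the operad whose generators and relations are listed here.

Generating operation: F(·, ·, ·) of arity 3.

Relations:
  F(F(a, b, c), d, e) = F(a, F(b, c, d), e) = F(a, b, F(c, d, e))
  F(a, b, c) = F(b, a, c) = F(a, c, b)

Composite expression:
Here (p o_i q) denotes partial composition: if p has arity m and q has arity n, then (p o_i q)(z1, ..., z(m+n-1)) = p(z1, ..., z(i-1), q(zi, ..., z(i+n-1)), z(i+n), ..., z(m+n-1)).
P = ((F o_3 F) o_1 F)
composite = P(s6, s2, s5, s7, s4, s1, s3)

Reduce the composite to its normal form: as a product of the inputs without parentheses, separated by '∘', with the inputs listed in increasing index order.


s1 ∘ s2 ∘ s3 ∘ s4 ∘ s5 ∘ s6 ∘ s7

Shape and order are irrelevant to F; the s-input set decides.
F(s6, s2, s5) reduces to s6 ∘ s2 ∘ s5
F(s4, s1, s3) reduces to s4 ∘ s1 ∘ s3
F(F(s6, s2, s5), s7, F(s4, s1, s3)) reduces to s6 ∘ s2 ∘ s5 ∘ s7 ∘ s4 ∘ s1 ∘ s3
putting the inputs in ascending order: s1 ∘ s2 ∘ s3 ∘ s4 ∘ s5 ∘ s6 ∘ s7


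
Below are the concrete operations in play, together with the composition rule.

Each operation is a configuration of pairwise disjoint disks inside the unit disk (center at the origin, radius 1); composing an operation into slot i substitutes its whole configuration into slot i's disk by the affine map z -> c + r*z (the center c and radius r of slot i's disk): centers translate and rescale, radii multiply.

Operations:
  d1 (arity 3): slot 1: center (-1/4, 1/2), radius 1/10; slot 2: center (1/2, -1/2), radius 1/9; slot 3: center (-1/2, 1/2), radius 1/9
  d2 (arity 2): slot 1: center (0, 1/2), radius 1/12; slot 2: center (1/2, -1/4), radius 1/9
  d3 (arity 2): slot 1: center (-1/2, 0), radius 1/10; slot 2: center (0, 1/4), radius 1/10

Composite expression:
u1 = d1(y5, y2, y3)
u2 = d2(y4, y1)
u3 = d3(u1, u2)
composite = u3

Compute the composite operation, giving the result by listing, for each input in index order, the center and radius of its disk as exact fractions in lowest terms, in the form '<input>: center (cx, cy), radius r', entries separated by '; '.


y1: center (1/20, 9/40), radius 1/90; y2: center (-9/20, -1/20), radius 1/90; y3: center (-11/20, 1/20), radius 1/90; y4: center (0, 3/10), radius 1/120; y5: center (-21/40, 1/20), radius 1/100


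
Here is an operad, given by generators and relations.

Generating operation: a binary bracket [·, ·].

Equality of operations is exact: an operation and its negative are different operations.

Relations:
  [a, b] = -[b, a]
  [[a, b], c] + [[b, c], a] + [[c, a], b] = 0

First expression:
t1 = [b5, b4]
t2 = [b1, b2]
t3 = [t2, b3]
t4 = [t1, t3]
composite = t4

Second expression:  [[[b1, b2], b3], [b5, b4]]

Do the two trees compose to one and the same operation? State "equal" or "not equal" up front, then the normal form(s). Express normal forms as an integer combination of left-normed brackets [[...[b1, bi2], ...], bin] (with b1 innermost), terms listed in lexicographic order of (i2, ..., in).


In normal form, the first expression is [[[[b1, b2], b3], b4], b5] - [[[[b1, b2], b3], b5], b4]
In normal form, the second expression is -[[[[b1, b2], b3], b4], b5] + [[[[b1, b2], b3], b5], b4]
Distinct normal forms: not equal.

not equal: they reduce to [[[[b1, b2], b3], b4], b5] - [[[[b1, b2], b3], b5], b4] and -[[[[b1, b2], b3], b4], b5] + [[[[b1, b2], b3], b5], b4]


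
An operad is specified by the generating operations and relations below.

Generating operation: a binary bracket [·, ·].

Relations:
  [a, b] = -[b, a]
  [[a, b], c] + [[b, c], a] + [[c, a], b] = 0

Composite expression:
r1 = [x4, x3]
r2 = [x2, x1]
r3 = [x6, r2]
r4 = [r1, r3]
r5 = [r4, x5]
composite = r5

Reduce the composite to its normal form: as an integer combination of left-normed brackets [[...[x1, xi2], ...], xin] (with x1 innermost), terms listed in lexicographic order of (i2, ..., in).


[[[[[x1, x2], x6], x3], x4], x5] - [[[[[x1, x2], x6], x4], x3], x5]


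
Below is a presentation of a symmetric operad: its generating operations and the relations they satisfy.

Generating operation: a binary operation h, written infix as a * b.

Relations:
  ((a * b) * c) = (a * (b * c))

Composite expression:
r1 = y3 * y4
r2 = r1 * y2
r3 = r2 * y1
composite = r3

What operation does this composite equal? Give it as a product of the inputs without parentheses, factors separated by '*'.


y3 * y4 * y2 * y1


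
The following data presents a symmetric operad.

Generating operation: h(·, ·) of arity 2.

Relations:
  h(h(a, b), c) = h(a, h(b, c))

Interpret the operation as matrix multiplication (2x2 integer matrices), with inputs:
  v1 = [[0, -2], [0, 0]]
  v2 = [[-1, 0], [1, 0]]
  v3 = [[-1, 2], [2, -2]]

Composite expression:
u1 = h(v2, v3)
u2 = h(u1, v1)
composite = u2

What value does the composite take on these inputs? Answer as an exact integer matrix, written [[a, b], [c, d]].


[[0, -2], [0, 2]]

h(v2, v3) = [[1, -2], [-1, 2]]
h(h(v2, v3), v1) = [[0, -2], [0, 2]]


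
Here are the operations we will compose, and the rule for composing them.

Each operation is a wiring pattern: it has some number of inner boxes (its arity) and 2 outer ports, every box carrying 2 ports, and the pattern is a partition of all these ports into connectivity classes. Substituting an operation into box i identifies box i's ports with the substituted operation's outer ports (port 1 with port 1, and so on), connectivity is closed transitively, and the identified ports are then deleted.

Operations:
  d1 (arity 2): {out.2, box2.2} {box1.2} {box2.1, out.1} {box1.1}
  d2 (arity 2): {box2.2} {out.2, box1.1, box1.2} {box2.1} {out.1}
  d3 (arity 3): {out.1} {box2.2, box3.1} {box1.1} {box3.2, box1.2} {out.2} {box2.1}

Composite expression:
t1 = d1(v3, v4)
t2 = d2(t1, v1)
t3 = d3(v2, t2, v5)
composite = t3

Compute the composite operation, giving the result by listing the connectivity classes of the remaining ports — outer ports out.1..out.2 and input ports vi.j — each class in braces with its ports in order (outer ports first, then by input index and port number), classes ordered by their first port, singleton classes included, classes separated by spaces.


{out.1} {out.2} {v1.1} {v1.2} {v2.1} {v2.2, v5.2} {v3.1} {v3.2} {v4.1, v4.2, v5.1}

Reachability decides: close wires over d3-identified ports.
composing d1 on (v3, v4), with out.j its own outer ports: {out.1, v4.1} {out.2, v4.2} {v3.1} {v3.2}
composing d2 on (v3, v4, v1), with out.j its own outer ports: {out.1} {out.2, v4.1, v4.2} {v1.1} {v1.2} {v3.1} {v3.2}
composing d3 on (v2, v3, v4, v1, v5), with out.j its own outer ports: {out.1} {out.2} {v1.1} {v1.2} {v2.1} {v2.2, v5.2} {v3.1} {v3.2} {v4.1, v4.2, v5.1}


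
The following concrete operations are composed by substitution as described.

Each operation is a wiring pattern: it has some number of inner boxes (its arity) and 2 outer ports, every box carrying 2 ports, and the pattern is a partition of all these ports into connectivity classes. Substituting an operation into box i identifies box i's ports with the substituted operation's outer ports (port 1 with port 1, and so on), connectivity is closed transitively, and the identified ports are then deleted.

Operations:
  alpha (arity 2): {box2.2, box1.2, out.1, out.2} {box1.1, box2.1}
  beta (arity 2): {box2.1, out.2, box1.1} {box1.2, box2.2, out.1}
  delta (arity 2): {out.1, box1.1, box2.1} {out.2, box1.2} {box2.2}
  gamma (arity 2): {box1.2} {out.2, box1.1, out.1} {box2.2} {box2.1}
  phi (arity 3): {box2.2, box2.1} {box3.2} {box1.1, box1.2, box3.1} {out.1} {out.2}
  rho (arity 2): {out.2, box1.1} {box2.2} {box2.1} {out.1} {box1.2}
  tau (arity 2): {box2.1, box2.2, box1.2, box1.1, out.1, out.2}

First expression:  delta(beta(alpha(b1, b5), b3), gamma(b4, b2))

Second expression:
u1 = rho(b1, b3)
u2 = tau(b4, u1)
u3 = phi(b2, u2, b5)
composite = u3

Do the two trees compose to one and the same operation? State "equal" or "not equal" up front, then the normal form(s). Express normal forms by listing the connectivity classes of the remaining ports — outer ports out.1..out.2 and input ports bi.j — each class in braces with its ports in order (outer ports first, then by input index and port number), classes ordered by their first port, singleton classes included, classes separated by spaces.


not equal: they reduce to {out.1, out.2, b1.2, b3.1, b3.2, b4.1, b5.2} {b1.1, b5.1} {b2.1} {b2.2} {b4.2} and {out.1} {out.2} {b1.1, b4.1, b4.2} {b1.2} {b2.1, b2.2, b5.1} {b3.1} {b3.2} {b5.2}

Reducing the first expression gives {out.1, out.2, b1.2, b3.1, b3.2, b4.1, b5.2} {b1.1, b5.1} {b2.1} {b2.2} {b4.2}
Reducing the second expression gives {out.1} {out.2} {b1.1, b4.1, b4.2} {b1.2} {b2.1, b2.2, b5.1} {b3.1} {b3.2} {b5.2}
They disagree, so not equal.


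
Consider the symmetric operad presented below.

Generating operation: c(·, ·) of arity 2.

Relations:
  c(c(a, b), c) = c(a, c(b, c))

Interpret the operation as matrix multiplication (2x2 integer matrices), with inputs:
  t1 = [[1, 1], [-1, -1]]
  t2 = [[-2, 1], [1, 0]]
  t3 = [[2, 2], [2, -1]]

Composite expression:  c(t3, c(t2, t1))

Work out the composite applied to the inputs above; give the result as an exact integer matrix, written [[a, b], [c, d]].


[[-4, -4], [-7, -7]]

c(t2, t1) = [[-3, -3], [1, 1]]
c(t3, c(t2, t1)) = [[-4, -4], [-7, -7]]


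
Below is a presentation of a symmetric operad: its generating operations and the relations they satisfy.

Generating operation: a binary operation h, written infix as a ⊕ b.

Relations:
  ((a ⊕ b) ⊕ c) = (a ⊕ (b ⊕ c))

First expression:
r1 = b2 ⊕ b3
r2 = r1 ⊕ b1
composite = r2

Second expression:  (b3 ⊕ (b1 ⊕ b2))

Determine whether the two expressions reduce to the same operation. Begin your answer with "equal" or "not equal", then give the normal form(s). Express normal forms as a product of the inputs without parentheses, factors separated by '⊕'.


not equal; the first gives b2 ⊕ b3 ⊕ b1 and the second b3 ⊕ b1 ⊕ b2

The first expression, normalized: b2 ⊕ b3 ⊕ b1
The second expression, normalized: b3 ⊕ b1 ⊕ b2
They disagree, so not equal.


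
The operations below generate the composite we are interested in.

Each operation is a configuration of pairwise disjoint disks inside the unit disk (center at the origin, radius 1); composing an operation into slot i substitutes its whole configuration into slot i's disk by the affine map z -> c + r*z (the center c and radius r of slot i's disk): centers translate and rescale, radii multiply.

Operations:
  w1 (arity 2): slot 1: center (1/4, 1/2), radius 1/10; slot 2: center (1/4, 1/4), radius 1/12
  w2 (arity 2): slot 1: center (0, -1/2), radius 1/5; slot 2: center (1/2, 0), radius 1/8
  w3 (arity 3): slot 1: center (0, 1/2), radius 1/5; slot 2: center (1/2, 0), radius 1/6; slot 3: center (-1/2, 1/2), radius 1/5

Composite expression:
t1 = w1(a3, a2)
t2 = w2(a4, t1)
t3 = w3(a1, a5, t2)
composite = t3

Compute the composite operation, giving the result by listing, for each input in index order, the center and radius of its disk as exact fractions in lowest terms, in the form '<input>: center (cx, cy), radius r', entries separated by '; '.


Each a-disk chains the slot maps above it in w3; radii multiply.
for a1, the 1-step affine chain lands on center (0, 1/2), radius 1/5
for a5, the 1-step affine chain lands on center (1/2, 0), radius 1/6
for a4, the 2-step affine chain lands on center (-1/2, 2/5), radius 1/25
for a3, the 3-step affine chain lands on center (-63/160, 41/80), radius 1/400
for a2, the 3-step affine chain lands on center (-63/160, 81/160), radius 1/480

a1: center (0, 1/2), radius 1/5; a2: center (-63/160, 81/160), radius 1/480; a3: center (-63/160, 41/80), radius 1/400; a4: center (-1/2, 2/5), radius 1/25; a5: center (1/2, 0), radius 1/6


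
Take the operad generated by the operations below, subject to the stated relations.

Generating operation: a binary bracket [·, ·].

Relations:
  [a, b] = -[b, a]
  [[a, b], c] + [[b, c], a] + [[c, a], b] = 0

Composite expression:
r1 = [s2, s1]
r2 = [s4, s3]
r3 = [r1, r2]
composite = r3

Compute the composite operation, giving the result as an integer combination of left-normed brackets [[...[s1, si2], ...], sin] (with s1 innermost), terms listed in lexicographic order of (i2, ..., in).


[[[s1, s2], s3], s4] - [[[s1, s2], s4], s3]

Antisymmetry and Jacobi reduce to s1-anchored left-normed brackets.
Composite bracket: [[s2, s1], [s4, s3]]
Applying ab - ba throughout gives 8 signed words (2^3 = 8).
The s1-initial words carry the normal form:
  from s1s2s3s4, sign +1: term +[[[s1, s2], s3], s4]
  from s1s2s4s3, sign -1: term -[[[s1, s2], s4], s3]


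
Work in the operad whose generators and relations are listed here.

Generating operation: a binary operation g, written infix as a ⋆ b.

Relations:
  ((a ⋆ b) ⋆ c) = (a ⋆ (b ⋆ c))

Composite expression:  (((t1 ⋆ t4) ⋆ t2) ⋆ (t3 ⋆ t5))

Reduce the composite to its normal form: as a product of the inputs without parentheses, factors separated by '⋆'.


t1 ⋆ t4 ⋆ t2 ⋆ t3 ⋆ t5

The g-tree's shape is irrelevant; the t-reading-order decides.
(t1 ⋆ t4) linearizes to t1 ⋆ t4
((t1 ⋆ t4) ⋆ t2) linearizes to t1 ⋆ t4 ⋆ t2
(t3 ⋆ t5) linearizes to t3 ⋆ t5
(((t1 ⋆ t4) ⋆ t2) ⋆ (t3 ⋆ t5)) linearizes to t1 ⋆ t4 ⋆ t2 ⋆ t3 ⋆ t5


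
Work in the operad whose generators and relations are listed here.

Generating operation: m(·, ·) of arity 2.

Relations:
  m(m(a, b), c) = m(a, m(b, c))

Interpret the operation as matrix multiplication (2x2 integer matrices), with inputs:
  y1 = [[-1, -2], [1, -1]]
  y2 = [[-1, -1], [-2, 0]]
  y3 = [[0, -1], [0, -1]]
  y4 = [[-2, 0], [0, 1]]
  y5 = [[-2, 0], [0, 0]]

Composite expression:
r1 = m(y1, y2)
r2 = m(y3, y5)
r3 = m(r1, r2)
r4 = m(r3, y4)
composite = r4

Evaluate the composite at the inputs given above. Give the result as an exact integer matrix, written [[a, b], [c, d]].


[[0, 0], [0, 0]]

m(y1, y2) = [[5, 1], [1, -1]]
m(y3, y5) = [[0, 0], [0, 0]]
m(m(y1, y2), m(y3, y5)) = [[0, 0], [0, 0]]
m(m(m(y1, y2), m(y3, y5)), y4) = [[0, 0], [0, 0]]


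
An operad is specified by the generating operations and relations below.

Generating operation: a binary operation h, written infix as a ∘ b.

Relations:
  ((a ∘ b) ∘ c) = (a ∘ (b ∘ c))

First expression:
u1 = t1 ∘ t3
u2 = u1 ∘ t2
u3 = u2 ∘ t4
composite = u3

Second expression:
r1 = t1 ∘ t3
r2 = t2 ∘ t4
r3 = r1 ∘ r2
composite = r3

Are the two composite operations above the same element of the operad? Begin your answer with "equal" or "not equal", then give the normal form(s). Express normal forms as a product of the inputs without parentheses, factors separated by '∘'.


equal; the common form is t1 ∘ t3 ∘ t2 ∘ t4

The first expression reduces to t1 ∘ t3 ∘ t2 ∘ t4
The second expression reduces to t1 ∘ t3 ∘ t2 ∘ t4
The forms coincide; equal.


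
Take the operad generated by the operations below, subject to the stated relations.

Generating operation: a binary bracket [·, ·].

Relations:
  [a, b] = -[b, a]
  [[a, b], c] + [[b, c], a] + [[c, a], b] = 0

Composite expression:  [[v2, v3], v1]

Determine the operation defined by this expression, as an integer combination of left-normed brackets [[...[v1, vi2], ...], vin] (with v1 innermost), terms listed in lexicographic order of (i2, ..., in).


-[[v1, v2], v3] + [[v1, v3], v2]

Expand each bracket as ab - ba; the v1-initial words give the coefficients.
Composite bracket: [[v2, v3], v1]
Under [a, b] = ab - ba we get 4 signed associative words (2^2 = 4).
Collect the words opening with v1:
  sign of v1v2v3 is -1, so it contributes -[[v1, v2], v3]
  sign of v1v3v2 is +1, so it contributes +[[v1, v3], v2]


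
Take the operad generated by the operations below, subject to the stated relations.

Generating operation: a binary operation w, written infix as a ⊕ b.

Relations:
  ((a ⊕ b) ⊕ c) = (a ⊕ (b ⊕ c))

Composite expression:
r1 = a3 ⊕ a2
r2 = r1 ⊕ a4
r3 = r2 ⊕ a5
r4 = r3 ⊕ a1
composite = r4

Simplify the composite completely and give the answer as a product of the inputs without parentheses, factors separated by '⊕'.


The w-tree's shape is irrelevant; the a-reading-order decides.
(a3 ⊕ a2) spells out as a3 ⊕ a2
((a3 ⊕ a2) ⊕ a4) spells out as a3 ⊕ a2 ⊕ a4
(((a3 ⊕ a2) ⊕ a4) ⊕ a5) spells out as a3 ⊕ a2 ⊕ a4 ⊕ a5
((((a3 ⊕ a2) ⊕ a4) ⊕ a5) ⊕ a1) spells out as a3 ⊕ a2 ⊕ a4 ⊕ a5 ⊕ a1

a3 ⊕ a2 ⊕ a4 ⊕ a5 ⊕ a1


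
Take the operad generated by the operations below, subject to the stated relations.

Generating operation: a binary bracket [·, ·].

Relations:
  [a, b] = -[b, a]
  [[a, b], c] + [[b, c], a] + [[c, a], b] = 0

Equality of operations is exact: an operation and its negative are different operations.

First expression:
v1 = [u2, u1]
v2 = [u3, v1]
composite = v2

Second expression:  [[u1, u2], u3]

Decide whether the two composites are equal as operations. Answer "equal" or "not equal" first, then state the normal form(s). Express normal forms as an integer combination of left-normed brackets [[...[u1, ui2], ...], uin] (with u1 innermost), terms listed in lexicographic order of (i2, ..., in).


equal; the common form is [[u1, u2], u3]

Normal form of the first expression: [[u1, u2], u3]
Normal form of the second expression: [[u1, u2], u3]
The forms coincide; equal.


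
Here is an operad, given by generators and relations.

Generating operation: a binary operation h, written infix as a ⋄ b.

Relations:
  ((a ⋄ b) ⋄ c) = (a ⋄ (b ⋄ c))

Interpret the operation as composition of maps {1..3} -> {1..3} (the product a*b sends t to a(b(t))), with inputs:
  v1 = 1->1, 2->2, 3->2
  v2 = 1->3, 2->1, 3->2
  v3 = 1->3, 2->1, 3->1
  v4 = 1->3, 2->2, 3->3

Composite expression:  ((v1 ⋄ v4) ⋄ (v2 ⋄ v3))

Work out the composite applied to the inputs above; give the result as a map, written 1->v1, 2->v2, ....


1->2, 2->2, 3->2

(v1 ⋄ v4) = 1->2, 2->2, 3->2
(v2 ⋄ v3) = 1->2, 2->3, 3->3
((v1 ⋄ v4) ⋄ (v2 ⋄ v3)) = 1->2, 2->2, 3->2


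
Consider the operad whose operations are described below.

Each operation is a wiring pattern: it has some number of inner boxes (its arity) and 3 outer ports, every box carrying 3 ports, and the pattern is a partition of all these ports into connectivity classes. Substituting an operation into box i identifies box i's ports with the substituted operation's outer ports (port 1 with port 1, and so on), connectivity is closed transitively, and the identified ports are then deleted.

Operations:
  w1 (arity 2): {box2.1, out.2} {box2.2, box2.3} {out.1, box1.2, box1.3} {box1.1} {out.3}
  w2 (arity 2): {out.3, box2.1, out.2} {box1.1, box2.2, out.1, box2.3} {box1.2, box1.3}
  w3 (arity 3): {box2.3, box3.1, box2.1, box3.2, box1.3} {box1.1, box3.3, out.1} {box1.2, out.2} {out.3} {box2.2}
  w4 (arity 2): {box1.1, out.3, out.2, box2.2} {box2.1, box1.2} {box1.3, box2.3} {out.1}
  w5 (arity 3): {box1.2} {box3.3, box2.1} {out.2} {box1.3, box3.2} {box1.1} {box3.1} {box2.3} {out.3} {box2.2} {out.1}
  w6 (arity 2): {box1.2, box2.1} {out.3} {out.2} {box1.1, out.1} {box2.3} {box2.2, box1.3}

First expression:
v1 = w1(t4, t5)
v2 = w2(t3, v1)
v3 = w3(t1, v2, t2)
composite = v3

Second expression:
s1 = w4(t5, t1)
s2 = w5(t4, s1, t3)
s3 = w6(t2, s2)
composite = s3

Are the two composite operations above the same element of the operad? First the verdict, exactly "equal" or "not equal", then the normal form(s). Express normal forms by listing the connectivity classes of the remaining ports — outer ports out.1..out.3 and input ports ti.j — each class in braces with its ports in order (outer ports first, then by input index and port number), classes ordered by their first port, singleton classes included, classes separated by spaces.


not equal; first: {out.1, t1.1, t2.3} {out.2, t1.2} {out.3} {t1.3, t2.1, t2.2, t3.1, t4.2, t4.3, t5.1} {t3.2, t3.3} {t4.1} {t5.2, t5.3}; second: {out.1, t2.1} {out.2} {out.3} {t1.1, t5.2} {t1.2, t5.1} {t1.3, t5.3} {t2.2} {t2.3} {t3.1} {t3.2, t4.3} {t3.3} {t4.1} {t4.2}


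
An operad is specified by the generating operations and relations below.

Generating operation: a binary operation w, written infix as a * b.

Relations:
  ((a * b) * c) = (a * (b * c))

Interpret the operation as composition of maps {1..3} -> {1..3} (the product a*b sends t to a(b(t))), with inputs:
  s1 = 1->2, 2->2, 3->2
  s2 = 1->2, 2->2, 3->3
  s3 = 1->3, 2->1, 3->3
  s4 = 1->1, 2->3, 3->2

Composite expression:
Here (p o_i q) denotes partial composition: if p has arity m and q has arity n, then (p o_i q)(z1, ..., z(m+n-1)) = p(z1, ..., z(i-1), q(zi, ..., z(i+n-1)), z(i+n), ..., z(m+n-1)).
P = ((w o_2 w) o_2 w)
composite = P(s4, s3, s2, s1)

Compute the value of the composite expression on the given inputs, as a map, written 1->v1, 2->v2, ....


1->1, 2->1, 3->1

(s3 * s2) = 1->1, 2->1, 3->3
((s3 * s2) * s1) = 1->1, 2->1, 3->1
(s4 * ((s3 * s2) * s1)) = 1->1, 2->1, 3->1


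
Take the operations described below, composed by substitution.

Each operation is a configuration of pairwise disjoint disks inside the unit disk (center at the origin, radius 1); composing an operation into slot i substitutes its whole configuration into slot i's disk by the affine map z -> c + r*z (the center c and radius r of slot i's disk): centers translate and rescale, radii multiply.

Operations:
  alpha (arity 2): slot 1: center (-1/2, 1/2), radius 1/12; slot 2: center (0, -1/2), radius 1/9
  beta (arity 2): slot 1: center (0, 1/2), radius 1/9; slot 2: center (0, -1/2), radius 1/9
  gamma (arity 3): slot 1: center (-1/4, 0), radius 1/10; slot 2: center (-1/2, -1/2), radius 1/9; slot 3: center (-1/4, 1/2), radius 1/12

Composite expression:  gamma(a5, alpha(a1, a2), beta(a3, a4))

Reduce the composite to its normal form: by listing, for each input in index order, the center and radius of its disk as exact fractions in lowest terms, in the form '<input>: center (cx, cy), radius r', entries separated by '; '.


a1: center (-5/9, -4/9), radius 1/108; a2: center (-1/2, -5/9), radius 1/81; a3: center (-1/4, 13/24), radius 1/108; a4: center (-1/4, 11/24), radius 1/108; a5: center (-1/4, 0), radius 1/10


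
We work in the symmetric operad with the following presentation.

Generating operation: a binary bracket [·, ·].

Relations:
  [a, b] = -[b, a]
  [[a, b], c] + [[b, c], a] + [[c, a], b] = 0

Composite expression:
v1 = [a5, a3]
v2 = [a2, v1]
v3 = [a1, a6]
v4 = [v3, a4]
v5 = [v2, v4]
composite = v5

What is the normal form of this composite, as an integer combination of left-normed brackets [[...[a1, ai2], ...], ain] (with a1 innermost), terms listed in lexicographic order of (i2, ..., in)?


[[[[[a1, a6], a4], a2], a3], a5] - [[[[[a1, a6], a4], a2], a5], a3] - [[[[[a1, a6], a4], a3], a5], a2] + [[[[[a1, a6], a4], a5], a3], a2]

Expand each bracket as ab - ba; the a1-initial words give the coefficients.
Composite bracket: [[a2, [a5, a3]], [[a1, a6], a4]]
Applying ab - ba throughout gives 32 signed words (2^5 = 32).
Only words starting with a1 matter:
  word a1a6a4a2a3a5 has sign +1, contributing +[[[[[a1, a6], a4], a2], a3], a5]
  word a1a6a4a2a5a3 has sign -1, contributing -[[[[[a1, a6], a4], a2], a5], a3]
  word a1a6a4a3a5a2 has sign -1, contributing -[[[[[a1, a6], a4], a3], a5], a2]
  word a1a6a4a5a3a2 has sign +1, contributing +[[[[[a1, a6], a4], a5], a3], a2]


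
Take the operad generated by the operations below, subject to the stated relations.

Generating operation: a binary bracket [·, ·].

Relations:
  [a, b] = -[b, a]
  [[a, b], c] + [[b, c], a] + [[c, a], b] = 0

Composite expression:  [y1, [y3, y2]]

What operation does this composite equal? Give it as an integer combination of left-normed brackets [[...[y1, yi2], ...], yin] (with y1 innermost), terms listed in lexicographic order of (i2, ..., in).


-[[y1, y2], y3] + [[y1, y3], y2]


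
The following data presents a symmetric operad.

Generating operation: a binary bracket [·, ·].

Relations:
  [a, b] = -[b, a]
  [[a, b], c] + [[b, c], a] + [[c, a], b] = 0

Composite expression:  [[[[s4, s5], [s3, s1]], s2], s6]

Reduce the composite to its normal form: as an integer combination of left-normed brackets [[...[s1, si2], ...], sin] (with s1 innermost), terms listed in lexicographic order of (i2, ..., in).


[[[[[s1, s3], s4], s5], s2], s6] - [[[[[s1, s3], s5], s4], s2], s6]

Left-normed coefficients sit on the s1-initial expansion words.
Composite bracket: [[[[s4, s5], [s3, s1]], s2], s6]
Expanding via [a, b] = ab - ba: 32 signed words (2^5 = 32).
Keep just the words that open with s1:
  sign of s1s3s4s5s2s6 is +1, so it contributes +[[[[[s1, s3], s4], s5], s2], s6]
  sign of s1s3s5s4s2s6 is -1, so it contributes -[[[[[s1, s3], s5], s4], s2], s6]


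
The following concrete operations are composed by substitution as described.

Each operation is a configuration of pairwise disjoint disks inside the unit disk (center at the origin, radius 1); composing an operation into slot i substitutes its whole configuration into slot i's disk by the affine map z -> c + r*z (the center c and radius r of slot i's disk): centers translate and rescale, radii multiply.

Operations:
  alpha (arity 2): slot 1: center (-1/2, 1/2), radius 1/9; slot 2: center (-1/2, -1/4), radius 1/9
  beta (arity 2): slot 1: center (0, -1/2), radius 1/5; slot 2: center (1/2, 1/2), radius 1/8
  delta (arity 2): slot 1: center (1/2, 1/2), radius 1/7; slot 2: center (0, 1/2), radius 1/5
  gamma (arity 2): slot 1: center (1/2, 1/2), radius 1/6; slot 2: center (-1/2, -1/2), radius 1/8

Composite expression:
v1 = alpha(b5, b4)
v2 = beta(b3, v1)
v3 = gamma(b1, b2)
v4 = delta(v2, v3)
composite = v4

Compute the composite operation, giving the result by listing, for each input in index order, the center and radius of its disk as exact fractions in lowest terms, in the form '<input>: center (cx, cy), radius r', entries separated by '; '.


Follow each b-input down from delta: c' goes to c + r*c', radius to r*r'.
tracing b3 down its 2-map path: center (1/2, 3/7), radius 1/35
tracing b5 down its 3-map path: center (9/16, 65/112), radius 1/504
tracing b4 down its 3-map path: center (9/16, 127/224), radius 1/504
tracing b1 down its 2-map path: center (1/10, 3/5), radius 1/30
tracing b2 down its 2-map path: center (-1/10, 2/5), radius 1/40

b1: center (1/10, 3/5), radius 1/30; b2: center (-1/10, 2/5), radius 1/40; b3: center (1/2, 3/7), radius 1/35; b4: center (9/16, 127/224), radius 1/504; b5: center (9/16, 65/112), radius 1/504


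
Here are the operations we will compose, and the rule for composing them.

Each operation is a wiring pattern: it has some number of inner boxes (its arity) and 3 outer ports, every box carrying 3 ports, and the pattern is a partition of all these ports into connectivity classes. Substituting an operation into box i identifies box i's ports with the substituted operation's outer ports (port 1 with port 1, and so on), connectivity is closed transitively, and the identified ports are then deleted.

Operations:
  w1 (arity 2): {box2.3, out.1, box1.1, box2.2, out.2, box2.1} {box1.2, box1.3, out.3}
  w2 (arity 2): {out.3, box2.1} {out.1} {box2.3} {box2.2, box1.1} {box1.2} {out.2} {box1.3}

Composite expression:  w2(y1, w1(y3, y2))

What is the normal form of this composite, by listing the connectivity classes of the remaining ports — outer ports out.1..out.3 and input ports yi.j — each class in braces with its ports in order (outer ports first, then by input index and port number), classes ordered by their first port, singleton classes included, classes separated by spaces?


{out.1} {out.2} {out.3, y1.1, y2.1, y2.2, y2.3, y3.1} {y1.2} {y1.3} {y3.2, y3.3}

Substituting into w2 glues patterns; closure does the rest.
composing w1 on (y3, y2), with out.j its own outer ports: {out.1, out.2, y2.1, y2.2, y2.3, y3.1} {out.3, y3.2, y3.3}
composing w2 on (y1, y3, y2), with out.j its own outer ports: {out.1} {out.2} {out.3, y1.1, y2.1, y2.2, y2.3, y3.1} {y1.2} {y1.3} {y3.2, y3.3}


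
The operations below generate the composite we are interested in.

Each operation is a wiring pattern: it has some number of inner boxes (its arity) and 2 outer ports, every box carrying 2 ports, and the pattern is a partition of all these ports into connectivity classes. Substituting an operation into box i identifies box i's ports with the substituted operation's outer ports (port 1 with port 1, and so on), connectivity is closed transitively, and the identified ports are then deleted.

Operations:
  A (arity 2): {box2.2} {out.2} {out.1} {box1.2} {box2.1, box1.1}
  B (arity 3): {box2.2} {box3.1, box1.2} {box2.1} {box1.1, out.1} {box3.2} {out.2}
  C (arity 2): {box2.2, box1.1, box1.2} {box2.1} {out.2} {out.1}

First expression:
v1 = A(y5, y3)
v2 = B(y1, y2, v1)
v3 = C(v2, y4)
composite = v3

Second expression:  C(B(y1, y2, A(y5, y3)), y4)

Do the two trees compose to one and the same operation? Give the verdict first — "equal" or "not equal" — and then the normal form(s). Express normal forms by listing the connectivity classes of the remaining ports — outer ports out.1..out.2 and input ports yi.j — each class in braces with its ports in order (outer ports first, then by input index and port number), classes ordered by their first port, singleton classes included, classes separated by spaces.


equal; the common form is {out.1} {out.2} {y1.1, y4.2} {y1.2} {y2.1} {y2.2} {y3.1, y5.1} {y3.2} {y4.1} {y5.2}

Normal form of the first expression: {out.1} {out.2} {y1.1, y4.2} {y1.2} {y2.1} {y2.2} {y3.1, y5.1} {y3.2} {y4.1} {y5.2}
Normal form of the second expression: {out.1} {out.2} {y1.1, y4.2} {y1.2} {y2.1} {y2.2} {y3.1, y5.1} {y3.2} {y4.1} {y5.2}
The normal forms match — equal.


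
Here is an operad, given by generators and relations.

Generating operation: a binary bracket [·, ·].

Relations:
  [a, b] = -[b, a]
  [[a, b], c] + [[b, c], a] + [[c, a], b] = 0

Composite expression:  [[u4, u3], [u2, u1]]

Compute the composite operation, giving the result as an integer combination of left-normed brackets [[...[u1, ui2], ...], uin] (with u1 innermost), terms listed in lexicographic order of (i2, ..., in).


Left-normed coefficients sit on the u1-initial expansion words.
Composite bracket: [[u4, u3], [u2, u1]]
The bracket unfolds into 8 signed words via [a, b] = ab - ba (2^3 = 8).
Words beginning with u1 determine it all:
  u1u2u3u4 appears with sign -1, giving the term -[[[u1, u2], u3], u4]
  u1u2u4u3 appears with sign +1, giving the term +[[[u1, u2], u4], u3]

-[[[u1, u2], u3], u4] + [[[u1, u2], u4], u3]


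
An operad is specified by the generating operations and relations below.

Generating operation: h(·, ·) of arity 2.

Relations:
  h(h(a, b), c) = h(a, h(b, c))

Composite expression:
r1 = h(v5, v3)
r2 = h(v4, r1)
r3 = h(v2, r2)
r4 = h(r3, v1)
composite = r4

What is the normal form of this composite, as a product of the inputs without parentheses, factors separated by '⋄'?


The h-tree's shape is irrelevant; the v-reading-order decides.
h(v5, v3) linearizes to v5 ⋄ v3
h(v4, h(v5, v3)) linearizes to v4 ⋄ v5 ⋄ v3
h(v2, h(v4, h(v5, v3))) linearizes to v2 ⋄ v4 ⋄ v5 ⋄ v3
h(h(v2, h(v4, h(v5, v3))), v1) linearizes to v2 ⋄ v4 ⋄ v5 ⋄ v3 ⋄ v1

v2 ⋄ v4 ⋄ v5 ⋄ v3 ⋄ v1


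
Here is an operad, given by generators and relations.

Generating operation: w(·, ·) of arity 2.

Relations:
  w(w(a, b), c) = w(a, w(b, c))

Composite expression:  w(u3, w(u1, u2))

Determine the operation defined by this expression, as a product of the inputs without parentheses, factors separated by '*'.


u3 * u1 * u2

Every regrouping of w is equal, so read the u-inputs in written order.
w(u1, u2) flattens to u1 * u2
w(u3, w(u1, u2)) flattens to u3 * u1 * u2


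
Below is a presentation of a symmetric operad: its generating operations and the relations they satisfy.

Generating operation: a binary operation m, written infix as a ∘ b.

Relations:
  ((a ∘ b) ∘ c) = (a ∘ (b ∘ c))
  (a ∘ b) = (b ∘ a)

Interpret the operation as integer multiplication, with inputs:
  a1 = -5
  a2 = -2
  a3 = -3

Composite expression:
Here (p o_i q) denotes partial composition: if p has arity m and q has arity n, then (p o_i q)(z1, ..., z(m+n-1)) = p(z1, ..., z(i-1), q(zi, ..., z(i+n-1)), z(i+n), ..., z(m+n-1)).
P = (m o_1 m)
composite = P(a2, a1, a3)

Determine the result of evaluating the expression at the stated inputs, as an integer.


(a2 ∘ a1) = 10
((a2 ∘ a1) ∘ a3) = -30

-30


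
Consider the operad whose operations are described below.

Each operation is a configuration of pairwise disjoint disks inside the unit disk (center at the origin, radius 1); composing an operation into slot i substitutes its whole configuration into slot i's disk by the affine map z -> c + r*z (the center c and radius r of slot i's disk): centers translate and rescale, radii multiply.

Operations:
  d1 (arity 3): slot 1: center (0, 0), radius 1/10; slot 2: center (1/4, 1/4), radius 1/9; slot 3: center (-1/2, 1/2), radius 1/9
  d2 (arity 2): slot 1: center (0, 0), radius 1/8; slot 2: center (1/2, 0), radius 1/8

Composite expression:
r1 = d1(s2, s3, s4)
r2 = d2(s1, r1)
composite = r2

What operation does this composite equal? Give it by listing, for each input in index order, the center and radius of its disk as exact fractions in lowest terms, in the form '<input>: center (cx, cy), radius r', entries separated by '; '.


Below d2, radii multiply path by path; the s-disk centers shift.
tracing s1 down its 1-map path: center (0, 0), radius 1/8
tracing s2 down its 2-map path: center (1/2, 0), radius 1/80
tracing s3 down its 2-map path: center (17/32, 1/32), radius 1/72
tracing s4 down its 2-map path: center (7/16, 1/16), radius 1/72

s1: center (0, 0), radius 1/8; s2: center (1/2, 0), radius 1/80; s3: center (17/32, 1/32), radius 1/72; s4: center (7/16, 1/16), radius 1/72


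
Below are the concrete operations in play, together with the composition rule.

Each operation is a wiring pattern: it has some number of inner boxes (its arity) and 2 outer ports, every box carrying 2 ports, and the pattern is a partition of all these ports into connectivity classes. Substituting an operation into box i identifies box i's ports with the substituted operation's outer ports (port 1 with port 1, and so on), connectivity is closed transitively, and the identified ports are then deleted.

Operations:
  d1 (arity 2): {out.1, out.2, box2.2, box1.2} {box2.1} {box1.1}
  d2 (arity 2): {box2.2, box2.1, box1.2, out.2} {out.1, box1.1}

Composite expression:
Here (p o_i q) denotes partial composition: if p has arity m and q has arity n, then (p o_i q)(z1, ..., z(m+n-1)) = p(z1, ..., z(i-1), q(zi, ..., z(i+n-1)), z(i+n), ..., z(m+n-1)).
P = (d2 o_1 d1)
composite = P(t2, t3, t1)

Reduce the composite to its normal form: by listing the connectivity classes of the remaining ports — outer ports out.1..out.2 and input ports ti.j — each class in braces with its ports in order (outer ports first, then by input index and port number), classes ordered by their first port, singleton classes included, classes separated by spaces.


Two ports join when wires chain via d2-identified ports.
d1 over (t2, t3) gives {out.1, out.2, t2.2, t3.2} {t2.1} {t3.1}, out.j being that stage's outer ports
d2 over (t2, t3, t1) gives {out.1, out.2, t1.1, t1.2, t2.2, t3.2} {t2.1} {t3.1}, out.j being that stage's outer ports

{out.1, out.2, t1.1, t1.2, t2.2, t3.2} {t2.1} {t3.1}


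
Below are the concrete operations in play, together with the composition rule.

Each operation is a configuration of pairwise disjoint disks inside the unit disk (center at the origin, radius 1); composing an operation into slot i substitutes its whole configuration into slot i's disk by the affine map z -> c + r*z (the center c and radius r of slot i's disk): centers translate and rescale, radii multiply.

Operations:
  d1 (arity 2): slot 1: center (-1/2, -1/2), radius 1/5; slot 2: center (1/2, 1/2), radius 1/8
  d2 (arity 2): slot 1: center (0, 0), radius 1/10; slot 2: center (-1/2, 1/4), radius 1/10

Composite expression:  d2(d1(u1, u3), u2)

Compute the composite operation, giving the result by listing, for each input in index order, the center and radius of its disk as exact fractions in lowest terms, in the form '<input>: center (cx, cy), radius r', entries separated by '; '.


Follow each u-input down from d2: c' goes to c + r*c', radius to r*r'.
input u1: applying the 2 nested substitutions gives center (-1/20, -1/20), radius 1/50
input u3: applying the 2 nested substitutions gives center (1/20, 1/20), radius 1/80
input u2: applying the 1 nested substitution gives center (-1/2, 1/4), radius 1/10

u1: center (-1/20, -1/20), radius 1/50; u2: center (-1/2, 1/4), radius 1/10; u3: center (1/20, 1/20), radius 1/80
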